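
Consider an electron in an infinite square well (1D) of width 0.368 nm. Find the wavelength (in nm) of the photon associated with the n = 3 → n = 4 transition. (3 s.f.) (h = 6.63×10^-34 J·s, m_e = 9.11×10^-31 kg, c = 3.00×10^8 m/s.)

λ = 63.8 nm

E_1 = h²/(8m_eL²) = 4.454×10^-19 J, so ΔE = (4² − 3²)E_1 = 3.118×10^-18 J.
λ = hc/ΔE = (6.63×10^-34·3.00×10^8)/3.118×10^-18 = 6.38×10^-8 m = 63.8 nm.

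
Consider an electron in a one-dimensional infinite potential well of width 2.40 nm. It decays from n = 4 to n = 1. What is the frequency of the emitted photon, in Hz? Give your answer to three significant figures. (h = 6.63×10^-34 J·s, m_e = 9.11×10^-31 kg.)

f = 2.37×10^14 Hz

E_1 = h²/(8m_eL²) = 1.047×10^-20 J and ΔE = (4² − 1²)E_1 = 1.571×10^-19 J.
f = ΔE/h = 1.571×10^-19/6.63×10^-34 = 2.37×10^14 Hz.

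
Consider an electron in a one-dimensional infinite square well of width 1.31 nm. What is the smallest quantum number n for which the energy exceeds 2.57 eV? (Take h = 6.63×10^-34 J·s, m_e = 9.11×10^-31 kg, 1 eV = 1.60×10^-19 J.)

E_1 = h²/(8m_eL²) = 3.515×10^-20 J = 0.2197 eV.
Need n² > 2.57/0.2197 = 11.70, i.e. n > 3.421.
The smallest integer satisfying this is n = 4.

n = 4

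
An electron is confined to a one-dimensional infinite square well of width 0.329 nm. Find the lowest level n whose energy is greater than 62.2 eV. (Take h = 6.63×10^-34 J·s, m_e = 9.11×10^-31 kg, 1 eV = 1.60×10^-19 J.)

n = 5

E_1 = h²/(8m_eL²) = 5.572×10^-19 J = 3.483 eV.
Need n² > 62.2/3.483 = 17.86, i.e. n > 4.226.
The smallest integer satisfying this is n = 5.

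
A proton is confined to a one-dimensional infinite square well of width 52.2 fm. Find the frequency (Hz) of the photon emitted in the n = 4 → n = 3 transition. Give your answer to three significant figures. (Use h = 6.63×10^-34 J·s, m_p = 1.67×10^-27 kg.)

f = 1.27×10^20 Hz

E_1 = h²/(8m_pL²) = 1.207×10^-14 J and ΔE = (4² − 3²)E_1 = 8.449×10^-14 J.
f = ΔE/h = 8.449×10^-14/6.63×10^-34 = 1.27×10^20 Hz.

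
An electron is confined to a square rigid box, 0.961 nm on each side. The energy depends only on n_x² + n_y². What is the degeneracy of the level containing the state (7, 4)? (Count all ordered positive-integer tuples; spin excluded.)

degeneracy = 4

The level has n_x² + n_y² = 65. The ordered positive-integer solutions are (1, 8), (4, 7), (7, 4), (8, 1).
That gives 4 states.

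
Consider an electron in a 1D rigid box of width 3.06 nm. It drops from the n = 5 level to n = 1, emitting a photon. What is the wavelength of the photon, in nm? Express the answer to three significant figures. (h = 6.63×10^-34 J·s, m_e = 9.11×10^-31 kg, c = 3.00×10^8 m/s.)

λ = 1.29×10^3 nm

E_1 = h²/(8m_eL²) = 6.441×10^-21 J, so ΔE = (5² − 1²)E_1 = 1.546×10^-19 J.
λ = hc/ΔE = (6.63×10^-34·3.00×10^8)/1.546×10^-19 = 1.29×10^-6 m = 1.29×10^3 nm.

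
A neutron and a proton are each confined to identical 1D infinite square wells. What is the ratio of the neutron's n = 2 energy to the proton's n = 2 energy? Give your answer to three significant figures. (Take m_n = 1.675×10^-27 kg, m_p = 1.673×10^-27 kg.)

E_n ∝ 1/m at fixed n and L, so the ratio is m_p/m_n = 1.673×10^-27/1.675×10^-27 = 0.999.

0.999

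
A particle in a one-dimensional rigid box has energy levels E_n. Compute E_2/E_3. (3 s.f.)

E_n ∝ n², so E_2/E_3 = 2²/3² = 4/9 = 0.444.

0.444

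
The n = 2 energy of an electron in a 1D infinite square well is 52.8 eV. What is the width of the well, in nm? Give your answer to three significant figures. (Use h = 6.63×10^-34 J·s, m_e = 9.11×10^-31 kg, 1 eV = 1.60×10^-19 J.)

From E_n = n²h²/(8m_eL²), L = n·h/√(8m_eE_n).
E_2 = 52.8 eV = 8.448×10^-18 J, so L = 2·6.63×10^-34/√(8·9.11×10^-31·8.448×10^-18) = 1.69×10^-10 m = 0.169 nm.

L = 0.169 nm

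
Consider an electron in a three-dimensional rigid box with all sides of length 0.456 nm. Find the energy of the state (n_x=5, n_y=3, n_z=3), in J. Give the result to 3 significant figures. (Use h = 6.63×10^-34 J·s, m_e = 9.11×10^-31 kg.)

E = 1.25×10^-17 J

For a 3D rectangular well E = (h²/8m_e)·Σ n_i²/L_i² = (6.63×10^-34)²/(8·9.11×10^-31) · [5²/(0.456 nm)² + 3²/(0.456 nm)² + 3²/(0.456 nm)²].
Evaluating gives E = 1.25×10^-17 J.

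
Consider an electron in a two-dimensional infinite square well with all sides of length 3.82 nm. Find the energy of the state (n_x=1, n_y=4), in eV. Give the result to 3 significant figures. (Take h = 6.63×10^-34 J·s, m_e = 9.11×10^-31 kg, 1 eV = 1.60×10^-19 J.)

E = 0.439 eV

For a 2D rectangular well E = (h²/8m_e)·Σ n_i²/L_i² = (6.63×10^-34)²/(8·9.11×10^-31) · [1²/(3.82 nm)² + 4²/(3.82 nm)²].
Evaluating gives E = 7.027×10^-20 J = 0.439 eV.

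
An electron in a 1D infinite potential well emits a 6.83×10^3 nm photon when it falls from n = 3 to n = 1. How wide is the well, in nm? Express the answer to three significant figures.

L = 4.07 nm

The photon carries ΔE = hc/λ = 6.626×10^-34·2.998×10^8/6.83×10^-6 m = 2.908×10^-20 J.
Since ΔE = (3² − 1²)E_1, E_1 = 3.635×10^-21 J, and L = h/√(8m_eE_1) = 4.07×10^-9 m = 4.07 nm.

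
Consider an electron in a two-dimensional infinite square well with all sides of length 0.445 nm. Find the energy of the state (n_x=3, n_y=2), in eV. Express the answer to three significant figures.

For a 2D rectangular well E = (h²/8m_e)·Σ n_i²/L_i² = (6.626×10^-34)²/(8·9.109×10^-31) · [3²/(0.445 nm)² + 2²/(0.445 nm)²].
Evaluating gives E = 3.955×10^-18 J = 24.7 eV.

E = 24.7 eV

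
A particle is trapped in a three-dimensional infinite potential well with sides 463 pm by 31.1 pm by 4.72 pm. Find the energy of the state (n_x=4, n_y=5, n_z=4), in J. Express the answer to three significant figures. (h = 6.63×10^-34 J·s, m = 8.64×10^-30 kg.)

For a 3D rectangular well E = (h²/8m)·Σ n_i²/L_i² = (6.63×10^-34)²/(8·8.64×10^-30) · [4²/(463 pm)² + 5²/(31.1 pm)² + 4²/(4.72 pm)²].
Evaluating gives E = 4.73×10^-15 J.

E = 4.73×10^-15 J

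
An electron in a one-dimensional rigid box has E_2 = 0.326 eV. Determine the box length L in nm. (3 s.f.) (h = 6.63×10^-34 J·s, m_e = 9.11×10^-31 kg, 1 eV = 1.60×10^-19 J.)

From E_n = n²h²/(8m_eL²), L = n·h/√(8m_eE_n).
E_2 = 0.326 eV = 5.216×10^-20 J, so L = 2·6.63×10^-34/√(8·9.11×10^-31·5.216×10^-20) = 2.15×10^-9 m = 2.15 nm.

L = 2.15 nm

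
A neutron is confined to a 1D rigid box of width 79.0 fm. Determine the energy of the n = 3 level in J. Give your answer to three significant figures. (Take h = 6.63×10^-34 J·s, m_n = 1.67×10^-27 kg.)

For an infinite well E_n = n²h²/(8m_nL²), so E_1 = h²/(8m_nL²) = (6.63×10^-34)²/(8·1.67×10^-27·(7.90×10^-14 m)²) = 5.272×10^-15 J.
Then E_3 = 3²·E_1 = 9·5.272×10^-15 J = 4.74×10^-14 J.

E_3 = 4.74×10^-14 J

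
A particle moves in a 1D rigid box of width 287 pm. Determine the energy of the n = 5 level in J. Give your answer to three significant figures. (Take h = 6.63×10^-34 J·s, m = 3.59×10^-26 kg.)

For an infinite well E_n = n²h²/(8mL²), so E_1 = h²/(8mL²) = (6.63×10^-34)²/(8·3.59×10^-26·(2.87×10^-10 m)²) = 1.858×10^-23 J.
Then E_5 = 5²·E_1 = 25·1.858×10^-23 J = 4.65×10^-22 J.

E_5 = 4.65×10^-22 J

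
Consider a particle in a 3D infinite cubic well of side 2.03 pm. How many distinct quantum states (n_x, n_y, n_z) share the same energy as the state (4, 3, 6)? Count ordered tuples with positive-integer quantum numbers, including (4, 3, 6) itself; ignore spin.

The level has n_x² + n_y² + n_z² = 61. The ordered positive-integer solutions are (3, 4, 6), (3, 6, 4), (4, 3, 6), (4, 6, 3), (6, 3, 4), (6, 4, 3).
That gives 6 states.

degeneracy = 6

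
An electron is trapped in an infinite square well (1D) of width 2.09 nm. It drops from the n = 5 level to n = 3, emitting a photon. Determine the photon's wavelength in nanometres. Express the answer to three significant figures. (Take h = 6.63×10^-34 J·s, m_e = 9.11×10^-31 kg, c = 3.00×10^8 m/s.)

λ = 900 nm

E_1 = h²/(8m_eL²) = 1.381×10^-20 J, so ΔE = (5² − 3²)E_1 = 2.210×10^-19 J.
λ = hc/ΔE = (6.63×10^-34·3.00×10^8)/2.210×10^-19 = 9.00×10^-7 m = 900 nm.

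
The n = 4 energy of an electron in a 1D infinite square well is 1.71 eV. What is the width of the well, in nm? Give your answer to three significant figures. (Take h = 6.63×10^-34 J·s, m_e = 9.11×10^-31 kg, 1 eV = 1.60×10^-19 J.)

L = 1.88 nm

From E_n = n²h²/(8m_eL²), L = n·h/√(8m_eE_n).
E_4 = 1.71 eV = 2.736×10^-19 J, so L = 4·6.63×10^-34/√(8·9.11×10^-31·2.736×10^-19) = 1.88×10^-9 m = 1.88 nm.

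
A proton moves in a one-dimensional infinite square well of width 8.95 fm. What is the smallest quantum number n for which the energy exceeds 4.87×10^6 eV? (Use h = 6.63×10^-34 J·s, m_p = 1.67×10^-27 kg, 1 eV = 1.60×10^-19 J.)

E_1 = h²/(8m_pL²) = 4.107×10^-13 J = 2.567×10^6 eV.
Need n² > 4.87×10^6/2.567×10^6 = 1.897, i.e. n > 1.377.
The smallest integer satisfying this is n = 2.

n = 2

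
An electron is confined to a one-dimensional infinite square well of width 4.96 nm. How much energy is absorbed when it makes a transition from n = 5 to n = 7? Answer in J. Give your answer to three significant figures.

E_1 = h²/(8m_eL²) = 2.449×10^-21 J.
|ΔE| = |5² − 7²|·E_1 = 24·2.449×10^-21 J = 5.88×10^-20 J.

|ΔE| = 5.88×10^-20 J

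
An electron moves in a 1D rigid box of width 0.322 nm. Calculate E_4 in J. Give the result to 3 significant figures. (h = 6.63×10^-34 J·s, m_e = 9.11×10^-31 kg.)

E_4 = 9.31×10^-18 J

For an infinite well E_n = n²h²/(8m_eL²), so E_1 = h²/(8m_eL²) = (6.63×10^-34)²/(8·9.11×10^-31·(3.22×10^-10 m)²) = 5.817×10^-19 J.
Then E_4 = 4²·E_1 = 16·5.817×10^-19 J = 9.31×10^-18 J.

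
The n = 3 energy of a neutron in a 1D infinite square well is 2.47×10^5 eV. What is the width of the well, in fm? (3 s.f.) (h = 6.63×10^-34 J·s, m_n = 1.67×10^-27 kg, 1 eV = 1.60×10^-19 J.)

L = 86.6 fm

From E_n = n²h²/(8m_nL²), L = n·h/√(8m_nE_n).
E_3 = 2.47×10^5 eV = 3.952×10^-14 J, so L = 3·6.63×10^-34/√(8·1.67×10^-27·3.952×10^-14) = 8.66×10^-14 m = 86.6 fm.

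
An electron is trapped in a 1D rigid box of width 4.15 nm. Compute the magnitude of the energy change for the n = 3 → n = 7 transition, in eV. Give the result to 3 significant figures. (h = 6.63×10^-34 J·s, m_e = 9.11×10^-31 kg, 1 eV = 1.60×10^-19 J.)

|ΔE| = 0.876 eV

E_1 = h²/(8m_eL²) = 3.502×10^-21 J.
|ΔE| = |3² − 7²|·E_1 = 40·3.502×10^-21 J = 1.401×10^-19 J = 0.876 eV.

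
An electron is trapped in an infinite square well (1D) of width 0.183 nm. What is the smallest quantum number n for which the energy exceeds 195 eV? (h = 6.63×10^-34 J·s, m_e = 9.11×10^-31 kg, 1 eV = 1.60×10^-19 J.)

n = 5

E_1 = h²/(8m_eL²) = 1.801×10^-18 J = 11.26 eV.
Need n² > 195/11.26 = 17.32, i.e. n > 4.162.
The smallest integer satisfying this is n = 5.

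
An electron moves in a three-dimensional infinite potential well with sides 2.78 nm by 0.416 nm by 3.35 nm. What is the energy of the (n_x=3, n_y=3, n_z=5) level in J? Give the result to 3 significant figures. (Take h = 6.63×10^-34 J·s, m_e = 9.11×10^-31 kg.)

E = 3.34×10^-18 J

For a 3D rectangular well E = (h²/8m_e)·Σ n_i²/L_i² = (6.63×10^-34)²/(8·9.11×10^-31) · [3²/(2.78 nm)² + 3²/(0.416 nm)² + 5²/(3.35 nm)²].
Evaluating gives E = 3.34×10^-18 J.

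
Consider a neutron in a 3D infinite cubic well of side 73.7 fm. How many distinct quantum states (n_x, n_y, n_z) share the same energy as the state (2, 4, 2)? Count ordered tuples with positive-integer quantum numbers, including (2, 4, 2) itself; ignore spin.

The level has n_x² + n_y² + n_z² = 24. The ordered positive-integer solutions are (2, 2, 4), (2, 4, 2), (4, 2, 2).
That gives 3 states.

degeneracy = 3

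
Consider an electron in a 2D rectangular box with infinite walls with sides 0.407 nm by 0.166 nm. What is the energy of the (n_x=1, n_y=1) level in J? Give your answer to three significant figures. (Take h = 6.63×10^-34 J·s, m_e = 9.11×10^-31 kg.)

E = 2.55×10^-18 J

For a 2D rectangular well E = (h²/8m_e)·Σ n_i²/L_i² = (6.63×10^-34)²/(8·9.11×10^-31) · [1²/(0.407 nm)² + 1²/(0.166 nm)²].
Evaluating gives E = 2.55×10^-18 J.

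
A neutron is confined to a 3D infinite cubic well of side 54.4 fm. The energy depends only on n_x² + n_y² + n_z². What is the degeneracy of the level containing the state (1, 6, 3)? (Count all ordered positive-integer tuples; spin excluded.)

The level has n_x² + n_y² + n_z² = 46. The ordered positive-integer solutions are (1, 3, 6), (1, 6, 3), (3, 1, 6), (3, 6, 1), (6, 1, 3), (6, 3, 1).
That gives 6 states.

degeneracy = 6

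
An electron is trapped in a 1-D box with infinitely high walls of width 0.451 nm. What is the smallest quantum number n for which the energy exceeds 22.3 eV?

n = 4

E_1 = h²/(8m_eL²) = 2.962×10^-19 J = 1.849 eV.
Need n² > 22.3/1.849 = 12.06, i.e. n > 3.473.
The smallest integer satisfying this is n = 4.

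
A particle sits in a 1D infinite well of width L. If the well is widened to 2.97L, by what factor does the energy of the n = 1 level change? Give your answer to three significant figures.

0.113

E_n ∝ 1/L², so the energy scales by 1/2.97² = 0.113.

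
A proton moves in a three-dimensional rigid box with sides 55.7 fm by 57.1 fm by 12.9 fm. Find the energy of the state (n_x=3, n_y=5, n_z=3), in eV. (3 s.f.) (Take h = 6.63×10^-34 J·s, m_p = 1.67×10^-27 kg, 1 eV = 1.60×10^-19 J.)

E = 1.33×10^7 eV

For a 3D rectangular well E = (h²/8m_p)·Σ n_i²/L_i² = (6.63×10^-34)²/(8·1.67×10^-27) · [3²/(55.7 fm)² + 5²/(57.1 fm)² + 3²/(12.9 fm)²].
Evaluating gives E = 2.127×10^-12 J = 1.33×10^7 eV.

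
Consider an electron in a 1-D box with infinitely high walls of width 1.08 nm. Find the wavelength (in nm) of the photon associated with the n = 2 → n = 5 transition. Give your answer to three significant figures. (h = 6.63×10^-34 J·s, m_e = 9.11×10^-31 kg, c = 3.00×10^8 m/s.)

λ = 183 nm

E_1 = h²/(8m_eL²) = 5.171×10^-20 J, so ΔE = (5² − 2²)E_1 = 1.086×10^-18 J.
λ = hc/ΔE = (6.63×10^-34·3.00×10^8)/1.086×10^-18 = 1.83×10^-7 m = 183 nm.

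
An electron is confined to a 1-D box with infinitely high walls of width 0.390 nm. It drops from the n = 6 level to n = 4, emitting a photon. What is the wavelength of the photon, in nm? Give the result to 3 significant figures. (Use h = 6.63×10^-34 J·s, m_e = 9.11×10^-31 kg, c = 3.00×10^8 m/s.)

E_1 = h²/(8m_eL²) = 3.965×10^-19 J, so ΔE = (6² − 4²)E_1 = 7.930×10^-18 J.
λ = hc/ΔE = (6.63×10^-34·3.00×10^8)/7.930×10^-18 = 2.51×10^-8 m = 25.1 nm.

λ = 25.1 nm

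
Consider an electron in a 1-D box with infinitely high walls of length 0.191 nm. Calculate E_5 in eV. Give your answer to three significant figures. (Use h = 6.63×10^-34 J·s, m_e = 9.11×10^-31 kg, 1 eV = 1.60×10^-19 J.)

For an infinite well E_n = n²h²/(8m_eL²), so E_1 = h²/(8m_eL²) = (6.63×10^-34)²/(8·9.11×10^-31·(1.91×10^-10 m)²) = 1.653×10^-18 J.
Then E_5 = 5²·E_1 = 25·1.653×10^-18 J = 4.132×10^-17 J.
Converting, E_5 = 4.132×10^-17 J / (1.60×10^-19 J/eV) = 258 eV.

E_5 = 258 eV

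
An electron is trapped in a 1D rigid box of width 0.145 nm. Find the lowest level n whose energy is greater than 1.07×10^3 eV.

E_1 = h²/(8m_eL²) = 2.866×10^-18 J = 17.89 eV.
Need n² > 1.07×10^3/17.89 = 59.81, i.e. n > 7.734.
The smallest integer satisfying this is n = 8.

n = 8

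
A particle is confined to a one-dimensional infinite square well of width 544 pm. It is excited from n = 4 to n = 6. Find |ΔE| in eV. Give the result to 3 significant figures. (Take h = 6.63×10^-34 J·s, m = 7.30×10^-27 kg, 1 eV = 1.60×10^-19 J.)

|ΔE| = 0.00318 eV

E_1 = h²/(8mL²) = 2.543×10^-23 J.
|ΔE| = |4² − 6²|·E_1 = 20·2.543×10^-23 J = 5.086×10^-22 J = 0.00318 eV.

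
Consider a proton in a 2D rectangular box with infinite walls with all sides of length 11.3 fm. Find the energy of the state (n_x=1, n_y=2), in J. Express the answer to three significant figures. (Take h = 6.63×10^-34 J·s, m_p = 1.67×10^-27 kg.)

E = 1.29×10^-12 J

For a 2D rectangular well E = (h²/8m_p)·Σ n_i²/L_i² = (6.63×10^-34)²/(8·1.67×10^-27) · [1²/(11.3 fm)² + 2²/(11.3 fm)²].
Evaluating gives E = 1.29×10^-12 J.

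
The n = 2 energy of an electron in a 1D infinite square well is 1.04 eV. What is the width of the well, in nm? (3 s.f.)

From E_n = n²h²/(8m_eL²), L = n·h/√(8m_eE_n).
E_2 = 1.04 eV = 1.666×10^-19 J, so L = 2·6.626×10^-34/√(8·9.109×10^-31·1.666×10^-19) = 1.20×10^-9 m = 1.20 nm.

L = 1.20 nm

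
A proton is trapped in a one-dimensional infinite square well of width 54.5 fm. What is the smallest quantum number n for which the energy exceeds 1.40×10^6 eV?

n = 5

E_1 = h²/(8m_pL²) = 1.104×10^-14 J = 6.891×10^4 eV.
Need n² > 1.40×10^6/6.891×10^4 = 20.32, i.e. n > 4.508.
The smallest integer satisfying this is n = 5.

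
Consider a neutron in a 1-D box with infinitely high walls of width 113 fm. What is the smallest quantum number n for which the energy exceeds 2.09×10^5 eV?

E_1 = h²/(8m_nL²) = 2.566×10^-15 J = 1.602×10^4 eV.
Need n² > 2.09×10^5/1.602×10^4 = 13.05, i.e. n > 3.612.
The smallest integer satisfying this is n = 4.

n = 4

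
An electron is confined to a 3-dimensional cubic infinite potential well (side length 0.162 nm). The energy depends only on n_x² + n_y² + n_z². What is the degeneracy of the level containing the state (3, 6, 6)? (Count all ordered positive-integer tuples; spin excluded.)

The level has n_x² + n_y² + n_z² = 81. The ordered positive-integer solutions are (1, 4, 8), (1, 8, 4), (3, 6, 6), (4, 1, 8), (4, 4, 7), (4, 7, 4), (4, 8, 1), (6, 3, 6), (6, 6, 3), (7, 4, 4), (8, 1, 4), (8, 4, 1).
That gives 12 states.

degeneracy = 12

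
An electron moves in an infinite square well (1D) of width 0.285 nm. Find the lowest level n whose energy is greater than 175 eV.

E_1 = h²/(8m_eL²) = 7.417×10^-19 J = 4.630 eV.
Need n² > 175/4.630 = 37.80, i.e. n > 6.148.
The smallest integer satisfying this is n = 7.

n = 7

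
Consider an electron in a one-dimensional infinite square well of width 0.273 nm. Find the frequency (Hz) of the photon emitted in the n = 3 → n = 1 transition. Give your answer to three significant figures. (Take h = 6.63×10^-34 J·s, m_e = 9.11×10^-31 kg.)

f = 9.76×10^15 Hz

E_1 = h²/(8m_eL²) = 8.093×10^-19 J and ΔE = (3² − 1²)E_1 = 6.474×10^-18 J.
f = ΔE/h = 6.474×10^-18/6.63×10^-34 = 9.76×10^15 Hz.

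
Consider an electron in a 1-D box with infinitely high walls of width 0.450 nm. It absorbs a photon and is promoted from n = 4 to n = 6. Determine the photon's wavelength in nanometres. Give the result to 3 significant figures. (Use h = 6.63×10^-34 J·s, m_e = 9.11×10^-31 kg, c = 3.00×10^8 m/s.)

λ = 33.4 nm

E_1 = h²/(8m_eL²) = 2.978×10^-19 J, so ΔE = (6² − 4²)E_1 = 5.956×10^-18 J.
λ = hc/ΔE = (6.63×10^-34·3.00×10^8)/5.956×10^-18 = 3.34×10^-8 m = 33.4 nm.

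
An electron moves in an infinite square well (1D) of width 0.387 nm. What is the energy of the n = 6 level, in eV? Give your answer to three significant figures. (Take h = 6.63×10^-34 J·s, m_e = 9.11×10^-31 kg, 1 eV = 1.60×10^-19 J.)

E_6 = 90.6 eV

For an infinite well E_n = n²h²/(8m_eL²), so E_1 = h²/(8m_eL²) = (6.63×10^-34)²/(8·9.11×10^-31·(3.87×10^-10 m)²) = 4.027×10^-19 J.
Then E_6 = 6²·E_1 = 36·4.027×10^-19 J = 1.450×10^-17 J.
Converting, E_6 = 1.450×10^-17 J / (1.60×10^-19 J/eV) = 90.6 eV.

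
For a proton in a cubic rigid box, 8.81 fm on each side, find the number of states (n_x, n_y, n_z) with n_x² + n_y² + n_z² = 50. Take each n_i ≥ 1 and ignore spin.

degeneracy = 6

The level has n_x² + n_y² + n_z² = 50. The ordered positive-integer solutions are (3, 4, 5), (3, 5, 4), (4, 3, 5), (4, 5, 3), (5, 3, 4), (5, 4, 3).
That gives 6 states.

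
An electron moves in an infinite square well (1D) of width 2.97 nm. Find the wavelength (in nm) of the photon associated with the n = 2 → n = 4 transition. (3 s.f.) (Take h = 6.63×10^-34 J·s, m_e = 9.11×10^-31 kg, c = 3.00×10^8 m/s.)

λ = 2.42×10^3 nm

E_1 = h²/(8m_eL²) = 6.838×10^-21 J, so ΔE = (4² − 2²)E_1 = 8.206×10^-20 J.
λ = hc/ΔE = (6.63×10^-34·3.00×10^8)/8.206×10^-20 = 2.42×10^-6 m = 2.42×10^3 nm.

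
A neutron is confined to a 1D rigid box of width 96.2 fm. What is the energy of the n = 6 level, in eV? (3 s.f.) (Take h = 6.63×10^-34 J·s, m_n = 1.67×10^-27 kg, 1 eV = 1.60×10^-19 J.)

For an infinite well E_n = n²h²/(8m_nL²), so E_1 = h²/(8m_nL²) = (6.63×10^-34)²/(8·1.67×10^-27·(9.62×10^-14 m)²) = 3.555×10^-15 J.
Then E_6 = 6²·E_1 = 36·3.555×10^-15 J = 1.280×10^-13 J.
Converting, E_6 = 1.280×10^-13 J / (1.60×10^-19 J/eV) = 8.00×10^5 eV.

E_6 = 8.00×10^5 eV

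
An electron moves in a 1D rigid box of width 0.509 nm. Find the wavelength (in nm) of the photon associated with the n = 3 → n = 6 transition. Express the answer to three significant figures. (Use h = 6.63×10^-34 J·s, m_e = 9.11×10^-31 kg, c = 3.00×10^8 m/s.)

E_1 = h²/(8m_eL²) = 2.328×10^-19 J, so ΔE = (6² − 3²)E_1 = 6.286×10^-18 J.
λ = hc/ΔE = (6.63×10^-34·3.00×10^8)/6.286×10^-18 = 3.16×10^-8 m = 31.6 nm.

λ = 31.6 nm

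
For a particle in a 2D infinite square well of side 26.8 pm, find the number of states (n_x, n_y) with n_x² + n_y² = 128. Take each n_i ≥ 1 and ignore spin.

The level has n_x² + n_y² = 128. The ordered positive-integer solutions are (8, 8).
That gives 1 state.

degeneracy = 1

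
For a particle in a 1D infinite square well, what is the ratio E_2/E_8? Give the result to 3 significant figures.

0.0625

E_n ∝ n², so E_2/E_8 = 2²/8² = 4/64 = 0.0625.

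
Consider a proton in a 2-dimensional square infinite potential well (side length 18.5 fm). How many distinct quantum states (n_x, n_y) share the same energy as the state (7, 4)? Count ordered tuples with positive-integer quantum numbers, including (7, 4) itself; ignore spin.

degeneracy = 4

The level has n_x² + n_y² = 65. The ordered positive-integer solutions are (1, 8), (4, 7), (7, 4), (8, 1).
That gives 4 states.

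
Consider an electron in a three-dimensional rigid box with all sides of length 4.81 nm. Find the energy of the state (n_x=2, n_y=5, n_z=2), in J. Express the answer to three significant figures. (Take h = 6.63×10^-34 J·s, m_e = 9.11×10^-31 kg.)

E = 8.60×10^-20 J

For a 3D rectangular well E = (h²/8m_e)·Σ n_i²/L_i² = (6.63×10^-34)²/(8·9.11×10^-31) · [2²/(4.81 nm)² + 5²/(4.81 nm)² + 2²/(4.81 nm)²].
Evaluating gives E = 8.60×10^-20 J.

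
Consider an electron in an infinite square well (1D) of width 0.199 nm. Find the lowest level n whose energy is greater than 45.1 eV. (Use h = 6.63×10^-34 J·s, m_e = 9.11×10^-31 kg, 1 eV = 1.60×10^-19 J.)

E_1 = h²/(8m_eL²) = 1.523×10^-18 J = 9.519 eV.
Need n² > 45.1/9.519 = 4.738, i.e. n > 2.177.
The smallest integer satisfying this is n = 3.

n = 3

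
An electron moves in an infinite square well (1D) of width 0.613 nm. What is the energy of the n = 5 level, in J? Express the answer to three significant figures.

E_5 = 4.01×10^-18 J

For an infinite well E_n = n²h²/(8m_eL²), so E_1 = h²/(8m_eL²) = (6.626×10^-34)²/(8·9.109×10^-31·(6.13×10^-10 m)²) = 1.603×10^-19 J.
Then E_5 = 5²·E_1 = 25·1.603×10^-19 J = 4.01×10^-18 J.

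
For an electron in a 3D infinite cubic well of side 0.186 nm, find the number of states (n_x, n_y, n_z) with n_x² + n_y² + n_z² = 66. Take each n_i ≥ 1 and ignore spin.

degeneracy = 12

The level has n_x² + n_y² + n_z² = 66. The ordered positive-integer solutions are (1, 1, 8), (1, 4, 7), (1, 7, 4), (1, 8, 1), (4, 1, 7), (4, 5, 5), (4, 7, 1), (5, 4, 5), (5, 5, 4), (7, 1, 4), (7, 4, 1), (8, 1, 1).
That gives 12 states.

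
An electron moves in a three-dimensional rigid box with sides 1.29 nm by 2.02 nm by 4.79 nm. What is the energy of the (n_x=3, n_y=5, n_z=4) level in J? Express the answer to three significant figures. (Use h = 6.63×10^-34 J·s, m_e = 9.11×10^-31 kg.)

E = 7.38×10^-19 J

For a 3D rectangular well E = (h²/8m_e)·Σ n_i²/L_i² = (6.63×10^-34)²/(8·9.11×10^-31) · [3²/(1.29 nm)² + 5²/(2.02 nm)² + 4²/(4.79 nm)²].
Evaluating gives E = 7.38×10^-19 J.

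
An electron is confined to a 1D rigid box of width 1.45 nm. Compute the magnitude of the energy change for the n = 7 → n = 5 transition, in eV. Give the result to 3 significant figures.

E_1 = h²/(8m_eL²) = 2.866×10^-20 J.
|ΔE| = |7² − 5²|·E_1 = 24·2.866×10^-20 J = 6.878×10^-19 J = 4.29 eV.

|ΔE| = 4.29 eV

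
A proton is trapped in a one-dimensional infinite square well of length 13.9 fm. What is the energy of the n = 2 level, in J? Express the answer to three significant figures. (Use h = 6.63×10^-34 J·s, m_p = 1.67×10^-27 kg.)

E_2 = 6.81×10^-13 J

For an infinite well E_n = n²h²/(8m_pL²), so E_1 = h²/(8m_pL²) = (6.63×10^-34)²/(8·1.67×10^-27·(1.39×10^-14 m)²) = 1.703×10^-13 J.
Then E_2 = 2²·E_1 = 4·1.703×10^-13 J = 6.81×10^-13 J.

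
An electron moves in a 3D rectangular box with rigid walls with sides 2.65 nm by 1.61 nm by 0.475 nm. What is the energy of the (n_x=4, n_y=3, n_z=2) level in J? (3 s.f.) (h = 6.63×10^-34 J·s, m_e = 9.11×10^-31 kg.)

E = 1.42×10^-18 J

For a 3D rectangular well E = (h²/8m_e)·Σ n_i²/L_i² = (6.63×10^-34)²/(8·9.11×10^-31) · [4²/(2.65 nm)² + 3²/(1.61 nm)² + 2²/(0.475 nm)²].
Evaluating gives E = 1.42×10^-18 J.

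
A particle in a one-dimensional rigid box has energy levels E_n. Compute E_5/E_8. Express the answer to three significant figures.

E_n ∝ n², so E_5/E_8 = 5²/8² = 25/64 = 0.391.

0.391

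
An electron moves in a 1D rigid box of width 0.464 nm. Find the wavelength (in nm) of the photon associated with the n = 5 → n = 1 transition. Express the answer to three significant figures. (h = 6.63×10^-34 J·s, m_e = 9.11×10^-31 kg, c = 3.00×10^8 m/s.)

E_1 = h²/(8m_eL²) = 2.801×10^-19 J, so ΔE = (5² − 1²)E_1 = 6.722×10^-18 J.
λ = hc/ΔE = (6.63×10^-34·3.00×10^8)/6.722×10^-18 = 2.96×10^-8 m = 29.6 nm.

λ = 29.6 nm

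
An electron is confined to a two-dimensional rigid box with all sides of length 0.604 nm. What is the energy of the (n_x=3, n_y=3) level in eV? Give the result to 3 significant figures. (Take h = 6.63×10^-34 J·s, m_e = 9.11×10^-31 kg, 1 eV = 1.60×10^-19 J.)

For a 2D rectangular well E = (h²/8m_e)·Σ n_i²/L_i² = (6.63×10^-34)²/(8·9.11×10^-31) · [3²/(0.604 nm)² + 3²/(0.604 nm)²].
Evaluating gives E = 2.976×10^-18 J = 18.6 eV.

E = 18.6 eV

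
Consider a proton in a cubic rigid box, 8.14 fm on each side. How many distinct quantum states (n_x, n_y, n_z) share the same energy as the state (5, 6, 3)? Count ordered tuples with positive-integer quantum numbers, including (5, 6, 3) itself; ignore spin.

The level has n_x² + n_y² + n_z² = 70. The ordered positive-integer solutions are (3, 5, 6), (3, 6, 5), (5, 3, 6), (5, 6, 3), (6, 3, 5), (6, 5, 3).
That gives 6 states.

degeneracy = 6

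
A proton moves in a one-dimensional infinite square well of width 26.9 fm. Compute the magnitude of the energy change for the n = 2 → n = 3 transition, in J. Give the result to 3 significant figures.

|ΔE| = 2.27×10^-13 J

E_1 = h²/(8m_pL²) = 4.533×10^-14 J.
|ΔE| = |2² − 3²|·E_1 = 5·4.533×10^-14 J = 2.27×10^-13 J.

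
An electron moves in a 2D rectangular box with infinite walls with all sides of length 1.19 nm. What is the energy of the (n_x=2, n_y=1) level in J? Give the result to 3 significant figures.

E = 2.13×10^-19 J

For a 2D rectangular well E = (h²/8m_e)·Σ n_i²/L_i² = (6.626×10^-34)²/(8·9.109×10^-31) · [2²/(1.19 nm)² + 1²/(1.19 nm)²].
Evaluating gives E = 2.13×10^-19 J.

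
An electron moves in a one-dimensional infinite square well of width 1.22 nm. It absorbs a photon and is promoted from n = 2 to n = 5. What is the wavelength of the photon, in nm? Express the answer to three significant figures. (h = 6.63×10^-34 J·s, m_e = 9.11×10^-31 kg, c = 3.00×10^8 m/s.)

λ = 234 nm

E_1 = h²/(8m_eL²) = 4.052×10^-20 J, so ΔE = (5² − 2²)E_1 = 8.509×10^-19 J.
λ = hc/ΔE = (6.63×10^-34·3.00×10^8)/8.509×10^-19 = 2.34×10^-7 m = 234 nm.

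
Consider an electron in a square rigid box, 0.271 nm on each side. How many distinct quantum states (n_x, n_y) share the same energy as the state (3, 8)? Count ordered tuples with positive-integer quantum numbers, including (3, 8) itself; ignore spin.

The level has n_x² + n_y² = 73. The ordered positive-integer solutions are (3, 8), (8, 3).
That gives 2 states.

degeneracy = 2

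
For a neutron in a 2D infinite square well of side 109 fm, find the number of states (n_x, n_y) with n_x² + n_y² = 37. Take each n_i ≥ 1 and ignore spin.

degeneracy = 2

The level has n_x² + n_y² = 37. The ordered positive-integer solutions are (1, 6), (6, 1).
That gives 2 states.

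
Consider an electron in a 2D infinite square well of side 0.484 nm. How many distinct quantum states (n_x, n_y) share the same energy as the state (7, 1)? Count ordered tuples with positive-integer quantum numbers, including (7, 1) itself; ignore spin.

The level has n_x² + n_y² = 50. The ordered positive-integer solutions are (1, 7), (5, 5), (7, 1).
That gives 3 states.

degeneracy = 3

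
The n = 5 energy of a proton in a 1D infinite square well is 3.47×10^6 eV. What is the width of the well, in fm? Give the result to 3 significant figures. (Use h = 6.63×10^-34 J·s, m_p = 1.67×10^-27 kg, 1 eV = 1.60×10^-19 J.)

From E_n = n²h²/(8m_pL²), L = n·h/√(8m_pE_n).
E_5 = 3.47×10^6 eV = 5.552×10^-13 J, so L = 5·6.63×10^-34/√(8·1.67×10^-27·5.552×10^-13) = 3.85×10^-14 m = 38.5 fm.

L = 38.5 fm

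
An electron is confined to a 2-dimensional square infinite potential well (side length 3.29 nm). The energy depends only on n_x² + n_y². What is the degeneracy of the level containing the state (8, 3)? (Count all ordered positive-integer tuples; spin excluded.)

The level has n_x² + n_y² = 73. The ordered positive-integer solutions are (3, 8), (8, 3).
That gives 2 states.

degeneracy = 2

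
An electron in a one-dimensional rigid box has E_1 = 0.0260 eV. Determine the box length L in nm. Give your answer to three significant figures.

L = 3.80 nm

From E_n = n²h²/(8m_eL²), L = n·h/√(8m_eE_n).
E_1 = 0.0260 eV = 4.165×10^-21 J, so L = 1·6.626×10^-34/√(8·9.109×10^-31·4.165×10^-21) = 3.80×10^-9 m = 3.80 nm.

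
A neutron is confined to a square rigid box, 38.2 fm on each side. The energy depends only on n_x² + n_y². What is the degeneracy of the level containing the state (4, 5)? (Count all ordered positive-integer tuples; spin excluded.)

degeneracy = 2

The level has n_x² + n_y² = 41. The ordered positive-integer solutions are (4, 5), (5, 4).
That gives 2 states.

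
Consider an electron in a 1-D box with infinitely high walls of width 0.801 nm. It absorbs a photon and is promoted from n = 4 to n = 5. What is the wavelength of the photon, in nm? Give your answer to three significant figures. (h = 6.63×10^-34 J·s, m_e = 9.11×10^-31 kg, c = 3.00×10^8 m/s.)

λ = 235 nm

E_1 = h²/(8m_eL²) = 9.401×10^-20 J, so ΔE = (5² − 4²)E_1 = 8.461×10^-19 J.
λ = hc/ΔE = (6.63×10^-34·3.00×10^8)/8.461×10^-19 = 2.35×10^-7 m = 235 nm.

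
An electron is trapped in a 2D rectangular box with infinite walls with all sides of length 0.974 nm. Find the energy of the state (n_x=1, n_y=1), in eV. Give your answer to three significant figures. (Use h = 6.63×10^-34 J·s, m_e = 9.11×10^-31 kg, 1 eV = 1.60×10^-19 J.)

For a 2D rectangular well E = (h²/8m_e)·Σ n_i²/L_i² = (6.63×10^-34)²/(8·9.11×10^-31) · [1²/(0.974 nm)² + 1²/(0.974 nm)²].
Evaluating gives E = 1.272×10^-19 J = 0.795 eV.

E = 0.795 eV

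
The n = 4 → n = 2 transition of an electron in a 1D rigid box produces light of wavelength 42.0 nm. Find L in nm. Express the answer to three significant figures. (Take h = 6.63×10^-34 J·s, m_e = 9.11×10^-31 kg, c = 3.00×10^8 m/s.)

The photon carries ΔE = hc/λ = 6.63×10^-34·3.00×10^8/4.20×10^-8 m = 4.736×10^-18 J.
Since ΔE = (4² − 2²)E_1, E_1 = 3.947×10^-19 J, and L = h/√(8m_eE_1) = 3.91×10^-10 m = 0.391 nm.

L = 0.391 nm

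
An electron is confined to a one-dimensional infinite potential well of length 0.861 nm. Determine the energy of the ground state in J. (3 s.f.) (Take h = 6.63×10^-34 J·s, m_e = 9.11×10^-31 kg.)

For an infinite well E_n = n²h²/(8m_eL²), so E_1 = h²/(8m_eL²) = (6.63×10^-34)²/(8·9.11×10^-31·(8.61×10^-10 m)²) = 8.136×10^-20 J.

E_1 = 8.14×10^-20 J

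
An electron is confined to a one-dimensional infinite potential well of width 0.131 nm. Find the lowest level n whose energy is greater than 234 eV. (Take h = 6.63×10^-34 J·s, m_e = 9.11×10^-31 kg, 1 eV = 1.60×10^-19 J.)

E_1 = h²/(8m_eL²) = 3.515×10^-18 J = 21.97 eV.
Need n² > 234/21.97 = 10.65, i.e. n > 3.263.
The smallest integer satisfying this is n = 4.

n = 4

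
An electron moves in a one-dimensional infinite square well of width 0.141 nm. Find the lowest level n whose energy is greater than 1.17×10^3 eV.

E_1 = h²/(8m_eL²) = 3.030×10^-18 J = 18.91 eV.
Need n² > 1.17×10^3/18.91 = 61.87, i.e. n > 7.866.
The smallest integer satisfying this is n = 8.

n = 8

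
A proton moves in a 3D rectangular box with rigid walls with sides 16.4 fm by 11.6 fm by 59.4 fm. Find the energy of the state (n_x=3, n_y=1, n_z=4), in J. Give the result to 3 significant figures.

E = 1.49×10^-12 J

For a 3D rectangular well E = (h²/8m_p)·Σ n_i²/L_i² = (6.626×10^-34)²/(8·1.673×10^-27) · [3²/(16.4 fm)² + 1²/(11.6 fm)² + 4²/(59.4 fm)²].
Evaluating gives E = 1.49×10^-12 J.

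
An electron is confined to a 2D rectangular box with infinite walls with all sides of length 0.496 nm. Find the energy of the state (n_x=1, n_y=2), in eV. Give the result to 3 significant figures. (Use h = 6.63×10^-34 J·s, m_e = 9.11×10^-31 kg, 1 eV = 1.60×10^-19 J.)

E = 7.66 eV

For a 2D rectangular well E = (h²/8m_e)·Σ n_i²/L_i² = (6.63×10^-34)²/(8·9.11×10^-31) · [1²/(0.496 nm)² + 2²/(0.496 nm)²].
Evaluating gives E = 1.226×10^-18 J = 7.66 eV.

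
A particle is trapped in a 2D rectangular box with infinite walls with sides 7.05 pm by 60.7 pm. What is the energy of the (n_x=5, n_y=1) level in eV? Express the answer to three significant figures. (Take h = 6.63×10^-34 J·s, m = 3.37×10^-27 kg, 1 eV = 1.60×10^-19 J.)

For a 2D rectangular well E = (h²/8m)·Σ n_i²/L_i² = (6.63×10^-34)²/(8·3.37×10^-27) · [5²/(7.05 pm)² + 1²/(60.7 pm)²].
Evaluating gives E = 8.205×10^-18 J = 51.3 eV.

E = 51.3 eV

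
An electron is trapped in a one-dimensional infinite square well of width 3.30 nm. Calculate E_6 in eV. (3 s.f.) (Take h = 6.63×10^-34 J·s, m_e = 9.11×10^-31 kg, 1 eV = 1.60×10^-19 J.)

E_6 = 1.25 eV

For an infinite well E_n = n²h²/(8m_eL²), so E_1 = h²/(8m_eL²) = (6.63×10^-34)²/(8·9.11×10^-31·(3.30×10^-9 m)²) = 5.538×10^-21 J.
Then E_6 = 6²·E_1 = 36·5.538×10^-21 J = 1.994×10^-19 J.
Converting, E_6 = 1.994×10^-19 J / (1.60×10^-19 J/eV) = 1.25 eV.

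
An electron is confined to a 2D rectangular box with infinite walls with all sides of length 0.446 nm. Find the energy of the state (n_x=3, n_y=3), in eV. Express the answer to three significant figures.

E = 34.0 eV

For a 2D rectangular well E = (h²/8m_e)·Σ n_i²/L_i² = (6.626×10^-34)²/(8·9.109×10^-31) · [3²/(0.446 nm)² + 3²/(0.446 nm)²].
Evaluating gives E = 5.452×10^-18 J = 34.0 eV.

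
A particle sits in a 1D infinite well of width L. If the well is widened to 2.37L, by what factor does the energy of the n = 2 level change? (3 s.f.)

E_n ∝ 1/L², so the energy scales by 1/2.37² = 0.178.

0.178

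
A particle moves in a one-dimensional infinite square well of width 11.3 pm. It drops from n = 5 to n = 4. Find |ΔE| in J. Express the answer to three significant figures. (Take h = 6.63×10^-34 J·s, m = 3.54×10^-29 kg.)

|ΔE| = 1.09×10^-16 J

E_1 = h²/(8mL²) = 1.216×10^-17 J.
|ΔE| = |5² − 4²|·E_1 = 9·1.216×10^-17 J = 1.09×10^-16 J.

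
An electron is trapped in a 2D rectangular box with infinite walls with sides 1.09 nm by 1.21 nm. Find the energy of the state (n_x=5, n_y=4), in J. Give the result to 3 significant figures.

E = 1.93×10^-18 J

For a 2D rectangular well E = (h²/8m_e)·Σ n_i²/L_i² = (6.626×10^-34)²/(8·9.109×10^-31) · [5²/(1.09 nm)² + 4²/(1.21 nm)²].
Evaluating gives E = 1.93×10^-18 J.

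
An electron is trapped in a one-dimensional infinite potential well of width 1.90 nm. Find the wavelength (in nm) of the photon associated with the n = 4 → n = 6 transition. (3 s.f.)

λ = 595 nm

E_1 = h²/(8m_eL²) = 1.669×10^-20 J, so ΔE = (6² − 4²)E_1 = 3.338×10^-19 J.
λ = hc/ΔE = (6.626×10^-34·2.998×10^8)/3.338×10^-19 = 5.95×10^-7 m = 595 nm.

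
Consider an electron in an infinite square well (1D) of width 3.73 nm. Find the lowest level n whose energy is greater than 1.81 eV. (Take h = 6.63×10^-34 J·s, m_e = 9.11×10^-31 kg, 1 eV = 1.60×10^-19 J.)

E_1 = h²/(8m_eL²) = 4.335×10^-21 J = 0.02709 eV.
Need n² > 1.81/0.02709 = 66.81, i.e. n > 8.174.
The smallest integer satisfying this is n = 9.

n = 9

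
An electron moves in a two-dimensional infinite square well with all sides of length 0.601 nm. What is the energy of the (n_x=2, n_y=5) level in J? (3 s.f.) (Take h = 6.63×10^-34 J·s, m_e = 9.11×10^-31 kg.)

E = 4.84×10^-18 J

For a 2D rectangular well E = (h²/8m_e)·Σ n_i²/L_i² = (6.63×10^-34)²/(8·9.11×10^-31) · [2²/(0.601 nm)² + 5²/(0.601 nm)²].
Evaluating gives E = 4.84×10^-18 J.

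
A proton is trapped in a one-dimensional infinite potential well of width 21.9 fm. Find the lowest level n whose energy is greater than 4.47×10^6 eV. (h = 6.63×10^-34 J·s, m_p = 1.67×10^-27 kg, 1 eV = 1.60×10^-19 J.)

E_1 = h²/(8m_pL²) = 6.860×10^-14 J = 4.288×10^5 eV.
Need n² > 4.47×10^6/4.288×10^5 = 10.42, i.e. n > 3.228.
The smallest integer satisfying this is n = 4.

n = 4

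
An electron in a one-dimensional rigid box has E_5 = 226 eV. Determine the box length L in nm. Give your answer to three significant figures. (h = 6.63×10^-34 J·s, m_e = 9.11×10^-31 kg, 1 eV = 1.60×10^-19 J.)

L = 0.204 nm

From E_n = n²h²/(8m_eL²), L = n·h/√(8m_eE_n).
E_5 = 226 eV = 3.616×10^-17 J, so L = 5·6.63×10^-34/√(8·9.11×10^-31·3.616×10^-17) = 2.04×10^-10 m = 0.204 nm.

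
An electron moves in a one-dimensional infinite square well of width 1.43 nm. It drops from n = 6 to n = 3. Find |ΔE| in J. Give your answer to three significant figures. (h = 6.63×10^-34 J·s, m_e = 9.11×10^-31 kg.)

E_1 = h²/(8m_eL²) = 2.949×10^-20 J.
|ΔE| = |6² − 3²|·E_1 = 27·2.949×10^-20 J = 7.96×10^-19 J.

|ΔE| = 7.96×10^-19 J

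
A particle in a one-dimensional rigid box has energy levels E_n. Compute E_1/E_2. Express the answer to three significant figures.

0.250

E_n ∝ n², so E_1/E_2 = 1²/2² = 1/4 = 0.250.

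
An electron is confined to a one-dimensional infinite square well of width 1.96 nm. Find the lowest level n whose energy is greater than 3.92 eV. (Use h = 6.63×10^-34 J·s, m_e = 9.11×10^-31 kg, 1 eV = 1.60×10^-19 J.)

E_1 = h²/(8m_eL²) = 1.570×10^-20 J = 0.09813 eV.
Need n² > 3.92/0.09813 = 39.95, i.e. n > 6.321.
The smallest integer satisfying this is n = 7.

n = 7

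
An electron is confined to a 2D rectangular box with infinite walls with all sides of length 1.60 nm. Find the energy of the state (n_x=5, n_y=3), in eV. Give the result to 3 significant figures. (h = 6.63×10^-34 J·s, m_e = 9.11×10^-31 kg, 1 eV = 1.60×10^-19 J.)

For a 2D rectangular well E = (h²/8m_e)·Σ n_i²/L_i² = (6.63×10^-34)²/(8·9.11×10^-31) · [5²/(1.60 nm)² + 3²/(1.60 nm)²].
Evaluating gives E = 8.010×10^-19 J = 5.01 eV.

E = 5.01 eV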